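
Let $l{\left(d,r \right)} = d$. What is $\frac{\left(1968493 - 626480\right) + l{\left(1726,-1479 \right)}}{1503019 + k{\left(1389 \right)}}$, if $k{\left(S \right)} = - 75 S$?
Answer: $\frac{1343739}{1398844} \approx 0.96061$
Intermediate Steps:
$\frac{\left(1968493 - 626480\right) + l{\left(1726,-1479 \right)}}{1503019 + k{\left(1389 \right)}} = \frac{\left(1968493 - 626480\right) + 1726}{1503019 - 104175} = \frac{1342013 + 1726}{1398844} = 1343739 \cdot \frac{1}{1398844} = \frac{1343739}{1398844}$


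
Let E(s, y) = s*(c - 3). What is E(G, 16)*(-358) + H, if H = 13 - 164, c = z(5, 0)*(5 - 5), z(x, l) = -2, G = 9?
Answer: 9515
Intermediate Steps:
c = 0 (c = -2*(5 - 5) = -2*0 = 0)
E(s, y) = -3*s (E(s, y) = s*(0 - 3) = s*(-3) = -3*s)
H = -151
E(G, 16)*(-358) + H = -3*9*(-358) - 151 = -27*(-358) - 151 = 9666 - 151 = 9515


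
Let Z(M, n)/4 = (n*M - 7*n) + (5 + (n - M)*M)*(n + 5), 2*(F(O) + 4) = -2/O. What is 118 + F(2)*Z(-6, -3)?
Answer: -116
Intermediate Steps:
F(O) = -4 - 1/O (F(O) = -4 + (-2/O)/2 = -4 - 1/O)
Z(M, n) = -28*n + 4*M*n + 4*(5 + n)*(5 + M*(n - M)) (Z(M, n) = 4*((n*M - 7*n) + (5 + (n - M)*M)*(n + 5)) = 4*((M*n - 7*n) + (5 + M*(n - M))*(5 + n)) = 4*((-7*n + M*n) + (5 + n)*(5 + M*(n - M))) = 4*(-7*n + M*n + (5 + n)*(5 + M*(n - M))) = -28*n + 4*M*n + 4*(5 + n)*(5 + M*(n - M)))
118 + F(2)*Z(-6, -3) = 118 + (-4 - 1/2)*(100 - 20*(-6)² - 8*(-3) - 4*(-3)*(-6)² + 4*(-6)*(-3)² + 24*(-6)*(-3)) = 118 + (-4 - 1*½)*(100 - 20*36 + 24 - 4*(-3)*36 + 4*(-6)*9 + 432) = 118 + (-4 - ½)*(100 - 720 + 24 + 432 - 216 + 432) = 118 - 9/2*52 = 118 - 234 = -116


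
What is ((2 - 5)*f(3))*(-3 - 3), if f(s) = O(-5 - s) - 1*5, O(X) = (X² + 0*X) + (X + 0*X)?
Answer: 918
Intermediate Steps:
O(X) = X + X² (O(X) = (X² + 0) + (X + 0) = X² + X = X + X²)
f(s) = -5 + (-5 - s)*(-4 - s) (f(s) = (-5 - s)*(1 + (-5 - s)) - 1*5 = (-5 - s)*(-4 - s) - 5 = -5 + (-5 - s)*(-4 - s))
((2 - 5)*f(3))*(-3 - 3) = ((2 - 5)*(-5 + (4 + 3)*(5 + 3)))*(-3 - 3) = -3*(-5 + 7*8)*(-6) = -3*(-5 + 56)*(-6) = -3*51*(-6) = -153*(-6) = 918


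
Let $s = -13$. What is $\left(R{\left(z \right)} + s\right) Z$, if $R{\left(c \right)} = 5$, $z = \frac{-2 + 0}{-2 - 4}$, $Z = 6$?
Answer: $-48$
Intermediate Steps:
$z = \frac{1}{3}$ ($z = - \frac{2}{-6} = \left(-2\right) \left(- \frac{1}{6}\right) = \frac{1}{3} \approx 0.33333$)
$\left(R{\left(z \right)} + s\right) Z = \left(5 - 13\right) 6 = \left(-8\right) 6 = -48$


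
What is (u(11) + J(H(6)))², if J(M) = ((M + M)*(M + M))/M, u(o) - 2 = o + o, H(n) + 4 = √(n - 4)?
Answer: 96 + 64*√2 ≈ 186.51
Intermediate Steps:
H(n) = -4 + √(-4 + n) (H(n) = -4 + √(n - 4) = -4 + √(-4 + n))
u(o) = 2 + 2*o (u(o) = 2 + (o + o) = 2 + 2*o)
J(M) = 4*M (J(M) = ((2*M)*(2*M))/M = (4*M²)/M = 4*M)
(u(11) + J(H(6)))² = ((2 + 2*11) + 4*(-4 + √(-4 + 6)))² = ((2 + 22) + 4*(-4 + √2))² = (24 + (-16 + 4*√2))² = (8 + 4*√2)²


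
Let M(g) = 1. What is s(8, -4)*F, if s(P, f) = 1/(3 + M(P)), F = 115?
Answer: 115/4 ≈ 28.750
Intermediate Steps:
s(P, f) = ¼ (s(P, f) = 1/(3 + 1) = 1/4 = ¼)
s(8, -4)*F = (¼)*115 = 115/4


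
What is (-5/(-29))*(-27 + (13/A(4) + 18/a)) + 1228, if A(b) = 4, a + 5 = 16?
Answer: 1562063/1276 ≈ 1224.2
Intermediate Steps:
a = 11 (a = -5 + 16 = 11)
(-5/(-29))*(-27 + (13/A(4) + 18/a)) + 1228 = (-5/(-29))*(-27 + (13/4 + 18/11)) + 1228 = (-5*(-1/29))*(-27 + (13*(¼) + 18*(1/11))) + 1228 = 5*(-27 + (13/4 + 18/11))/29 + 1228 = 5*(-27 + 215/44)/29 + 1228 = (5/29)*(-973/44) + 1228 = -4865/1276 + 1228 = 1562063/1276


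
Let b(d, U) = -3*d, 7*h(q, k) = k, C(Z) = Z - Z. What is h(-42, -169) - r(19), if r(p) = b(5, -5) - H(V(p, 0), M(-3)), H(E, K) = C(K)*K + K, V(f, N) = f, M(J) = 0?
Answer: -64/7 ≈ -9.1429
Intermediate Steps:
C(Z) = 0
h(q, k) = k/7
H(E, K) = K (H(E, K) = 0*K + K = 0 + K = K)
r(p) = -15 (r(p) = -3*5 - 1*0 = -15 + 0 = -15)
h(-42, -169) - r(19) = (⅐)*(-169) - 1*(-15) = -169/7 + 15 = -64/7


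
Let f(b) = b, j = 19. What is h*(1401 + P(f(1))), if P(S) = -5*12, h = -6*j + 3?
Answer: -148851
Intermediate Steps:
h = -111 (h = -6*19 + 3 = -114 + 3 = -111)
P(S) = -60
h*(1401 + P(f(1))) = -111*(1401 - 60) = -111*1341 = -148851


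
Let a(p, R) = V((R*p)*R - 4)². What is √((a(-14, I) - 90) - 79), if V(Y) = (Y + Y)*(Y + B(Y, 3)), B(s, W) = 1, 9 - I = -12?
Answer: 5*√233008086430079 ≈ 7.6323e+7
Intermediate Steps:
I = 21 (I = 9 - 1*(-12) = 9 + 12 = 21)
V(Y) = 2*Y*(1 + Y) (V(Y) = (Y + Y)*(Y + 1) = (2*Y)*(1 + Y) = 2*Y*(1 + Y))
a(p, R) = 4*(-4 + p*R²)²*(-3 + p*R²)² (a(p, R) = (2*((R*p)*R - 4)*(1 + ((R*p)*R - 4)))² = (2*(p*R² - 4)*(1 + (p*R² - 4)))² = (2*(-4 + p*R²)*(1 + (-4 + p*R²)))² = (2*(-4 + p*R²)*(-3 + p*R²))² = 4*(-4 + p*R²)²*(-3 + p*R²)²)
√((a(-14, I) - 90) - 79) = √((4*(-4 - 14*21²)²*(-3 - 14*21²)² - 90) - 79) = √((4*(-4 - 14*441)²*(-3 - 14*441)² - 90) - 79) = √((4*(-4 - 6174)²*(-3 - 6174)² - 90) - 79) = √((4*(-6178)²*(-6177)² - 90) - 79) = √((4*38167684*38155329 - 90) - 79) = √((5825202160752144 - 90) - 79) = √(5825202160752054 - 79) = √5825202160751975 = 5*√233008086430079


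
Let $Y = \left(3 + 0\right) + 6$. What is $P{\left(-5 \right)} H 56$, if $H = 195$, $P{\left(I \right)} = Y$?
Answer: $98280$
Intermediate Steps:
$Y = 9$ ($Y = 3 + 6 = 9$)
$P{\left(I \right)} = 9$
$P{\left(-5 \right)} H 56 = 9 \cdot 195 \cdot 56 = 1755 \cdot 56 = 98280$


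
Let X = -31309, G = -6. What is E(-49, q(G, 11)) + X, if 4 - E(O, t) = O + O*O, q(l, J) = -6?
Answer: -33657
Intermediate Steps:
E(O, t) = 4 - O - O² (E(O, t) = 4 - (O + O*O) = 4 - (O + O²) = 4 + (-O - O²) = 4 - O - O²)
E(-49, q(G, 11)) + X = (4 - 1*(-49) - 1*(-49)²) - 31309 = (4 + 49 - 1*2401) - 31309 = (4 + 49 - 2401) - 31309 = -2348 - 31309 = -33657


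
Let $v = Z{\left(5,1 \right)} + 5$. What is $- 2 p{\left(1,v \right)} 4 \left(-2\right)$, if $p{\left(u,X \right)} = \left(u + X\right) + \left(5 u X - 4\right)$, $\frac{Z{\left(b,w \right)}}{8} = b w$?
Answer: $4272$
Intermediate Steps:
$Z{\left(b,w \right)} = 8 b w$
$v = 45$ ($v = 8 \cdot 5 \cdot 1 + 5 = 40 + 5 = 45$)
$p{\left(u,X \right)} = -4 + X + u + 5 X u$ ($p{\left(u,X \right)} = \left(X + u\right) + \left(5 X u - 4\right) = \left(X + u\right) + \left(-4 + 5 X u\right) = -4 + X + u + 5 X u$)
$- 2 p{\left(1,v \right)} 4 \left(-2\right) = - 2 \left(-4 + 45 + 1 + 5 \cdot 45 \cdot 1\right) 4 \left(-2\right) = - 2 \left(-4 + 45 + 1 + 225\right) \left(-8\right) = \left(-2\right) 267 \left(-8\right) = \left(-534\right) \left(-8\right) = 4272$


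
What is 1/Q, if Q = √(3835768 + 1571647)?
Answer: √5407415/5407415 ≈ 0.00043004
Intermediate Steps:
Q = √5407415 ≈ 2325.4
1/Q = 1/(√5407415) = √5407415/5407415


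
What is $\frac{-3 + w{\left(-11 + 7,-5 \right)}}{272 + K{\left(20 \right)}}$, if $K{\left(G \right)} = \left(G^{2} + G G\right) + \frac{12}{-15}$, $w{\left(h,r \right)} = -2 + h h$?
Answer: $\frac{55}{5356} \approx 0.010269$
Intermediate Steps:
$w{\left(h,r \right)} = -2 + h^{2}$
$K{\left(G \right)} = - \frac{4}{5} + 2 G^{2}$ ($K{\left(G \right)} = \left(G^{2} + G^{2}\right) + 12 \left(- \frac{1}{15}\right) = 2 G^{2} - \frac{4}{5} = - \frac{4}{5} + 2 G^{2}$)
$\frac{-3 + w{\left(-11 + 7,-5 \right)}}{272 + K{\left(20 \right)}} = \frac{-3 - \left(2 - \left(-11 + 7\right)^{2}\right)}{272 - \left(\frac{4}{5} - 2 \cdot 20^{2}\right)} = \frac{-3 - \left(2 - \left(-4\right)^{2}\right)}{272 + \left(- \frac{4}{5} + 2 \cdot 400\right)} = \frac{-3 + \left(-2 + 16\right)}{272 + \left(- \frac{4}{5} + 800\right)} = \frac{-3 + 14}{272 + \frac{3996}{5}} = \frac{11}{\frac{5356}{5}} = 11 \cdot \frac{5}{5356} = \frac{55}{5356}$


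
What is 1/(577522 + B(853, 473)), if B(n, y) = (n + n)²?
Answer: 1/3487958 ≈ 2.8670e-7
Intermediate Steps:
B(n, y) = 4*n² (B(n, y) = (2*n)² = 4*n²)
1/(577522 + B(853, 473)) = 1/(577522 + 4*853²) = 1/(577522 + 4*727609) = 1/(577522 + 2910436) = 1/3487958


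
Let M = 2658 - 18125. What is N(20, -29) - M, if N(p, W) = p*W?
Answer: 14887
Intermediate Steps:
N(p, W) = W*p
M = -15467
N(20, -29) - M = -29*20 - 1*(-15467) = -580 + 15467 = 14887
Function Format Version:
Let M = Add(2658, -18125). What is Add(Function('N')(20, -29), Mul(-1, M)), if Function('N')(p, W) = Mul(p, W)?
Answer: 14887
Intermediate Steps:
Function('N')(p, W) = Mul(W, p)
M = -15467
Add(Function('N')(20, -29), Mul(-1, M)) = Add(Mul(-29, 20), Mul(-1, -15467)) = Add(-580, 15467) = 14887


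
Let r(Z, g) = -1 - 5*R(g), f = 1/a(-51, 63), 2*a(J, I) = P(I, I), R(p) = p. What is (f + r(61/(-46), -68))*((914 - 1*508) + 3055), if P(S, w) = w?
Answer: 73923499/63 ≈ 1.1734e+6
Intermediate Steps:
a(J, I) = I/2
f = 2/63 (f = 1/((½)*63) = 1/(63/2) = 2/63 ≈ 0.031746)
r(Z, g) = -1 - 5*g
(f + r(61/(-46), -68))*((914 - 1*508) + 3055) = (2/63 + (-1 - 5*(-68)))*((914 - 1*508) + 3055) = (2/63 + (-1 + 340))*((914 - 508) + 3055) = (2/63 + 339)*(406 + 3055) = (21359/63)*3461 = 73923499/63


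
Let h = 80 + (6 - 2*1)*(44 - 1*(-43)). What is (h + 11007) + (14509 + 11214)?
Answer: 37158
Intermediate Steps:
h = 428 (h = 80 + (6 - 2)*(44 + 43) = 80 + 4*87 = 80 + 348 = 428)
(h + 11007) + (14509 + 11214) = (428 + 11007) + (14509 + 11214) = 11435 + 25723 = 37158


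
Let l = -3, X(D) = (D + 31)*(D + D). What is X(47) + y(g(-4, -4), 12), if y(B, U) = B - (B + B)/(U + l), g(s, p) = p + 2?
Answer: 65974/9 ≈ 7330.4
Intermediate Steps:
X(D) = 2*D*(31 + D) (X(D) = (31 + D)*(2*D) = 2*D*(31 + D))
g(s, p) = 2 + p
y(B, U) = B - 2*B/(-3 + U) (y(B, U) = B - (B + B)/(U - 3) = B - 2*B/(-3 + U))
X(47) + y(g(-4, -4), 12) = 2*47*(31 + 47) + (2 - 4)*(-5 + 12)/(-3 + 12) = 2*47*78 - 2*7/9 = 7332 - 2*⅑*7 = 7332 - 14/9 = 65974/9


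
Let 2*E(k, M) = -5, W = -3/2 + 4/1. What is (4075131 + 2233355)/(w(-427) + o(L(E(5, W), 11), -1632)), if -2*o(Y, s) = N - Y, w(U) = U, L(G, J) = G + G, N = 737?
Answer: -3154243/399 ≈ -7905.4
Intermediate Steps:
W = 5/2 (W = -3*½ + 4*1 = -3/2 + 4 = 5/2 ≈ 2.5000)
E(k, M) = -5/2 (E(k, M) = (½)*(-5) = -5/2)
L(G, J) = 2*G
o(Y, s) = -737/2 + Y/2 (o(Y, s) = -(737 - Y)/2 = -737/2 + Y/2)
(4075131 + 2233355)/(w(-427) + o(L(E(5, W), 11), -1632)) = (4075131 + 2233355)/(-427 + (-737/2 + (2*(-5/2))/2)) = 6308486/(-427 + (-737/2 + (½)*(-5))) = 6308486/(-427 + (-737/2 - 5/2)) = 6308486/(-427 - 371) = 6308486/(-798) = 6308486*(-1/798) = -3154243/399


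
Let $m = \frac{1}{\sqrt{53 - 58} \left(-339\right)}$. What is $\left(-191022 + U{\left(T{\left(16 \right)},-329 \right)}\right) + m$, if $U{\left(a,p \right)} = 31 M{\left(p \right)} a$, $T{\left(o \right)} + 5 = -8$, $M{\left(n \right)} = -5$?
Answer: $-189007 + \frac{i \sqrt{5}}{1695} \approx -1.8901 \cdot 10^{5} + 0.0013192 i$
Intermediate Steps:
$T{\left(o \right)} = -13$ ($T{\left(o \right)} = -5 - 8 = -13$)
$m = \frac{i \sqrt{5}}{1695}$ ($m = \frac{1}{\sqrt{-5} \left(-339\right)} = \frac{1}{i \sqrt{5} \left(-339\right)} = \frac{1}{\left(-339\right) i \sqrt{5}} = \frac{i \sqrt{5}}{1695} \approx 0.0013192 i$)
$U{\left(a,p \right)} = - 155 a$ ($U{\left(a,p \right)} = 31 \left(-5\right) a = - 155 a$)
$\left(-191022 + U{\left(T{\left(16 \right)},-329 \right)}\right) + m = \left(-191022 - -2015\right) + \frac{i \sqrt{5}}{1695} = \left(-191022 + 2015\right) + \frac{i \sqrt{5}}{1695} = -189007 + \frac{i \sqrt{5}}{1695}$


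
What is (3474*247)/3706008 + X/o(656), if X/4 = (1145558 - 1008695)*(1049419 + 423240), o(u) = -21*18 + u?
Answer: 248985094635022719/85855852 ≈ 2.9000e+9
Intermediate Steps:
o(u) = -378 + u
X = 806210114868 (X = 4*((1145558 - 1008695)*(1049419 + 423240)) = 4*(136863*1472659) = 4*201552528717 = 806210114868)
(3474*247)/3706008 + X/o(656) = (3474*247)/3706008 + 806210114868/(-378 + 656) = 858078*(1/3706008) + 806210114868/278 = 143013/617668 + 806210114868*(1/278) = 143013/617668 + 403105057434/139 = 248985094635022719/85855852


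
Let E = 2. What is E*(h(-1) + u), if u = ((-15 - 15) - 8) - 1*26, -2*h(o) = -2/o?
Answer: -130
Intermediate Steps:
h(o) = 1/o (h(o) = -(-1)/o = 1/o)
u = -64 (u = (-30 - 8) - 26 = -38 - 26 = -64)
E*(h(-1) + u) = 2*(1/(-1) - 64) = 2*(-1 - 64) = 2*(-65) = -130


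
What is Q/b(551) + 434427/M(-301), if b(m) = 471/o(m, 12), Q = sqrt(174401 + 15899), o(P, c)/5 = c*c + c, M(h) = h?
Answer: -62061/43 + 2600*sqrt(1903)/157 ≈ -720.85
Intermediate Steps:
o(P, c) = 5*c + 5*c**2 (o(P, c) = 5*(c*c + c) = 5*(c**2 + c) = 5*(c + c**2) = 5*c + 5*c**2)
Q = 10*sqrt(1903) (Q = sqrt(190300) = 10*sqrt(1903) ≈ 436.23)
b(m) = 157/260 (b(m) = 471/((5*12*(1 + 12))) = 471/((5*12*13)) = 471/780 = 471*(1/780) = 157/260)
Q/b(551) + 434427/M(-301) = (10*sqrt(1903))/(157/260) + 434427/(-301) = (10*sqrt(1903))*(260/157) + 434427*(-1/301) = 2600*sqrt(1903)/157 - 62061/43 = -62061/43 + 2600*sqrt(1903)/157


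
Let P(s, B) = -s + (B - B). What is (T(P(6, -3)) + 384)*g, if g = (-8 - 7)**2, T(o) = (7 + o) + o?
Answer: 85275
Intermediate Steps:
P(s, B) = -s (P(s, B) = -s + 0 = -s)
T(o) = 7 + 2*o
g = 225 (g = (-15)**2 = 225)
(T(P(6, -3)) + 384)*g = ((7 + 2*(-1*6)) + 384)*225 = ((7 + 2*(-6)) + 384)*225 = ((7 - 12) + 384)*225 = (-5 + 384)*225 = 379*225 = 85275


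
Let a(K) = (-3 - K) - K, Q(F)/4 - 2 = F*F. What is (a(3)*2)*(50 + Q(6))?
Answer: -3636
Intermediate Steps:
Q(F) = 8 + 4*F² (Q(F) = 8 + 4*(F*F) = 8 + 4*F²)
a(K) = -3 - 2*K
(a(3)*2)*(50 + Q(6)) = ((-3 - 2*3)*2)*(50 + (8 + 4*6²)) = ((-3 - 6)*2)*(50 + (8 + 4*36)) = (-9*2)*(50 + (8 + 144)) = -18*(50 + 152) = -18*202 = -3636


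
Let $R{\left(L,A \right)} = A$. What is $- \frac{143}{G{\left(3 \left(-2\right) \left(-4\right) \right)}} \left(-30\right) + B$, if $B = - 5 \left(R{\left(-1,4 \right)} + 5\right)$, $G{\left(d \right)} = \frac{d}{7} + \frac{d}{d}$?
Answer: $\frac{28635}{31} \approx 923.71$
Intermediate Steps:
$G{\left(d \right)} = 1 + \frac{d}{7}$ ($G{\left(d \right)} = d \frac{1}{7} + 1 = \frac{d}{7} + 1 = 1 + \frac{d}{7}$)
$B = -45$ ($B = - 5 \left(4 + 5\right) = \left(-5\right) 9 = -45$)
$- \frac{143}{G{\left(3 \left(-2\right) \left(-4\right) \right)}} \left(-30\right) + B = - \frac{143}{1 + \frac{3 \left(-2\right) \left(-4\right)}{7}} \left(-30\right) - 45 = - \frac{143}{1 + \frac{\left(-6\right) \left(-4\right)}{7}} \left(-30\right) - 45 = - \frac{143}{1 + \frac{1}{7} \cdot 24} \left(-30\right) - 45 = - \frac{143}{1 + \frac{24}{7}} \left(-30\right) - 45 = - \frac{143}{\frac{31}{7}} \left(-30\right) - 45 = \left(-143\right) \frac{7}{31} \left(-30\right) - 45 = \left(- \frac{1001}{31}\right) \left(-30\right) - 45 = \frac{30030}{31} - 45 = \frac{28635}{31}$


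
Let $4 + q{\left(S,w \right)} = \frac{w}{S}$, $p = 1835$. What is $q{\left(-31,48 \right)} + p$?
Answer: $\frac{56713}{31} \approx 1829.5$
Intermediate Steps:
$q{\left(S,w \right)} = -4 + \frac{w}{S}$
$q{\left(-31,48 \right)} + p = \left(-4 + \frac{48}{-31}\right) + 1835 = \left(-4 + 48 \left(- \frac{1}{31}\right)\right) + 1835 = \left(-4 - \frac{48}{31}\right) + 1835 = - \frac{172}{31} + 1835 = \frac{56713}{31}$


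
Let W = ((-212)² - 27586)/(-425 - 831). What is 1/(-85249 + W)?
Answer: -628/53545051 ≈ -1.1728e-5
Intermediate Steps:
W = -8679/628 (W = (44944 - 27586)/(-1256) = 17358*(-1/1256) = -8679/628 ≈ -13.820)
1/(-85249 + W) = 1/(-85249 - 8679/628) = 1/(-53545051/628) = -628/53545051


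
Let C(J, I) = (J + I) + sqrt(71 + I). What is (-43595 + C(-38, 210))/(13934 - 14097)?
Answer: 43423/163 - sqrt(281)/163 ≈ 266.30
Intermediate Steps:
C(J, I) = I + J + sqrt(71 + I) (C(J, I) = (I + J) + sqrt(71 + I) = I + J + sqrt(71 + I))
(-43595 + C(-38, 210))/(13934 - 14097) = (-43595 + (210 - 38 + sqrt(71 + 210)))/(13934 - 14097) = (-43595 + (210 - 38 + sqrt(281)))/(-163) = (-43595 + (172 + sqrt(281)))*(-1/163) = (-43423 + sqrt(281))*(-1/163) = 43423/163 - sqrt(281)/163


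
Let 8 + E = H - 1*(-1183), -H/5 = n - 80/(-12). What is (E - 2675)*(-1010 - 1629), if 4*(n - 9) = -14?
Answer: 24714235/6 ≈ 4.1190e+6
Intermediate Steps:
n = 11/2 (n = 9 + (¼)*(-14) = 9 - 7/2 = 11/2 ≈ 5.5000)
H = -365/6 (H = -5*(11/2 - 80/(-12)) = -5*(11/2 - 80*(-1)/12) = -5*(11/2 - 20*(-⅓)) = -5*(11/2 + 20/3) = -5*73/6 = -365/6 ≈ -60.833)
E = 6685/6 (E = -8 + (-365/6 - 1*(-1183)) = -8 + (-365/6 + 1183) = -8 + 6733/6 = 6685/6 ≈ 1114.2)
(E - 2675)*(-1010 - 1629) = (6685/6 - 2675)*(-1010 - 1629) = -9365/6*(-2639) = 24714235/6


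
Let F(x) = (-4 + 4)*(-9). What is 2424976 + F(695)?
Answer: 2424976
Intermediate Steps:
F(x) = 0 (F(x) = 0*(-9) = 0)
2424976 + F(695) = 2424976 + 0 = 2424976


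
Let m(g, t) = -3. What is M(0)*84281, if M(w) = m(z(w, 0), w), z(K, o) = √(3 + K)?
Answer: -252843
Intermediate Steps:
M(w) = -3
M(0)*84281 = -3*84281 = -252843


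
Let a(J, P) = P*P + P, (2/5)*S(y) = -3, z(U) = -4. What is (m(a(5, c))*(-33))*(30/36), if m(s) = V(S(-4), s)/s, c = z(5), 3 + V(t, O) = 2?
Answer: 55/24 ≈ 2.2917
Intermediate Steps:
S(y) = -15/2 (S(y) = (5/2)*(-3) = -15/2)
V(t, O) = -1 (V(t, O) = -3 + 2 = -1)
c = -4
a(J, P) = P + P² (a(J, P) = P² + P = P + P²)
m(s) = -1/s
(m(a(5, c))*(-33))*(30/36) = (-1/((-4*(1 - 4)))*(-33))*(30/36) = (-1/((-4*(-3)))*(-33))*(30*(1/36)) = (-1/12*(-33))*(⅚) = (-1*1/12*(-33))*(⅚) = -1/12*(-33)*(⅚) = (11/4)*(⅚) = 55/24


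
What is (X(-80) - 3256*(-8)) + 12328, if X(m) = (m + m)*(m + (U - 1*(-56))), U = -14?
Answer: 44456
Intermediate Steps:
X(m) = 2*m*(42 + m) (X(m) = (m + m)*(m + (-14 - 1*(-56))) = (2*m)*(m + (-14 + 56)) = (2*m)*(m + 42) = (2*m)*(42 + m) = 2*m*(42 + m))
(X(-80) - 3256*(-8)) + 12328 = (2*(-80)*(42 - 80) - 3256*(-8)) + 12328 = (2*(-80)*(-38) + 26048) + 12328 = (6080 + 26048) + 12328 = 32128 + 12328 = 44456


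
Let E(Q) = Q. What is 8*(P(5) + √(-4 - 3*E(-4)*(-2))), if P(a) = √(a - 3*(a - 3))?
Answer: I*(8 + 16*√7) ≈ 50.332*I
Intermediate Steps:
P(a) = √(9 - 2*a) (P(a) = √(a - 3*(-3 + a)) = √(a + (9 - 3*a)) = √(9 - 2*a))
8*(P(5) + √(-4 - 3*E(-4)*(-2))) = 8*(√(9 - 2*5) + √(-4 - 3*(-4)*(-2))) = 8*(√(9 - 10) + √(-4 + 12*(-2))) = 8*(√(-1) + √(-4 - 24)) = 8*(I + √(-28)) = 8*(I + 2*I*√7) = 8*I + 16*I*√7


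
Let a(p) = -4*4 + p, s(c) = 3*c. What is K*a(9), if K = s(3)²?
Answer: -567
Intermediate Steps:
a(p) = -16 + p
K = 81 (K = (3*3)² = 9² = 81)
K*a(9) = 81*(-16 + 9) = 81*(-7) = -567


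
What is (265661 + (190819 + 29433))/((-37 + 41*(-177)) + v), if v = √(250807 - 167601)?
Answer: -590708237/8853205 - 161971*√83206/17706410 ≈ -69.361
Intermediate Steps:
v = √83206 ≈ 288.45
(265661 + (190819 + 29433))/((-37 + 41*(-177)) + v) = (265661 + (190819 + 29433))/((-37 + 41*(-177)) + √83206) = (265661 + 220252)/((-37 - 7257) + √83206) = 485913/(-7294 + √83206)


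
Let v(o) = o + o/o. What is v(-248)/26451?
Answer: -247/26451 ≈ -0.0093380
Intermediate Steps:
v(o) = 1 + o (v(o) = o + 1 = 1 + o)
v(-248)/26451 = (1 - 248)/26451 = -247*1/26451 = -247/26451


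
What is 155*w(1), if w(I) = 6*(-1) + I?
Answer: -775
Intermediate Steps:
w(I) = -6 + I
155*w(1) = 155*(-6 + 1) = 155*(-5) = -775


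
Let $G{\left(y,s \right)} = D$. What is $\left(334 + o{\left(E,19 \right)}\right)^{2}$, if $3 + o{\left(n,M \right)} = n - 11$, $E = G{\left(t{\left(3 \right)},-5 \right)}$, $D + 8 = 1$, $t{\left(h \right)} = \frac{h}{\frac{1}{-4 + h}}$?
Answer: $97969$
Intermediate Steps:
$t{\left(h \right)} = h \left(-4 + h\right)$
$D = -7$ ($D = -8 + 1 = -7$)
$G{\left(y,s \right)} = -7$
$E = -7$
$o{\left(n,M \right)} = -14 + n$ ($o{\left(n,M \right)} = -3 + \left(n - 11\right) = -3 + \left(-11 + n\right) = -14 + n$)
$\left(334 + o{\left(E,19 \right)}\right)^{2} = \left(334 - 21\right)^{2} = 313^{2} = 97969$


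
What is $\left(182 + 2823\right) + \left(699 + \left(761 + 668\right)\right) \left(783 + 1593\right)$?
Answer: $5059133$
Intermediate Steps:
$\left(182 + 2823\right) + \left(699 + \left(761 + 668\right)\right) \left(783 + 1593\right) = 3005 + \left(699 + 1429\right) 2376 = 3005 + 2128 \cdot 2376 = 3005 + 5056128 = 5059133$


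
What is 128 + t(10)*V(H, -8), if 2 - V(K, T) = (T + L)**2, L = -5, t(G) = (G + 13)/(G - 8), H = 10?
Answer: -3585/2 ≈ -1792.5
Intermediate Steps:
t(G) = (13 + G)/(-8 + G)
V(K, T) = 2 - (-5 + T)**2 (V(K, T) = 2 - (T - 5)**2 = 2 - (-5 + T)**2)
128 + t(10)*V(H, -8) = 128 + ((13 + 10)/(-8 + 10))*(2 - (-5 - 8)**2) = 128 + (23/2)*(2 - 1*(-13)**2) = 128 + ((1/2)*23)*(2 - 1*169) = 128 + 23*(2 - 169)/2 = 128 + (23/2)*(-167) = 128 - 3841/2 = -3585/2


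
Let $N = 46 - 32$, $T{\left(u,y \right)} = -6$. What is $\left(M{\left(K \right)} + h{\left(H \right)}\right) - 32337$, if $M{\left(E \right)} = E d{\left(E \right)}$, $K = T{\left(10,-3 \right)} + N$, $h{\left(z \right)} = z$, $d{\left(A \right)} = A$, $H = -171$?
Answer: $-32444$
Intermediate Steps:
$N = 14$ ($N = 46 - 32 = 14$)
$K = 8$ ($K = -6 + 14 = 8$)
$M{\left(E \right)} = E^{2}$ ($M{\left(E \right)} = E E = E^{2}$)
$\left(M{\left(K \right)} + h{\left(H \right)}\right) - 32337 = \left(8^{2} - 171\right) - 32337 = \left(64 - 171\right) - 32337 = -107 - 32337 = -32444$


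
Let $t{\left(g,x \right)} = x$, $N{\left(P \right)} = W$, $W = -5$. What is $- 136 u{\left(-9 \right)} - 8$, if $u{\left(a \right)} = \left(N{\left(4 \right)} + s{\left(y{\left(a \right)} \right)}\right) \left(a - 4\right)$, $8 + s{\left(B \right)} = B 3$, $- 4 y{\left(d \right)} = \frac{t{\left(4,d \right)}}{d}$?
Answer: $-24318$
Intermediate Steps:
$N{\left(P \right)} = -5$
$y{\left(d \right)} = - \frac{1}{4}$ ($y{\left(d \right)} = - \frac{d \frac{1}{d}}{4} = \left(- \frac{1}{4}\right) 1 = - \frac{1}{4}$)
$s{\left(B \right)} = -8 + 3 B$ ($s{\left(B \right)} = -8 + B 3 = -8 + 3 B$)
$u{\left(a \right)} = 55 - \frac{55 a}{4}$ ($u{\left(a \right)} = \left(-5 + \left(-8 + 3 \left(- \frac{1}{4}\right)\right)\right) \left(a - 4\right) = \left(-5 - \frac{35}{4}\right) \left(-4 + a\right) = - \frac{55 \left(-4 + a\right)}{4} = 55 - \frac{55 a}{4}$)
$- 136 u{\left(-9 \right)} - 8 = - 136 \left(55 - - \frac{495}{4}\right) - 8 = - 136 \left(55 + \frac{495}{4}\right) - 8 = \left(-136\right) \frac{715}{4} - 8 = -24310 - 8 = -24318$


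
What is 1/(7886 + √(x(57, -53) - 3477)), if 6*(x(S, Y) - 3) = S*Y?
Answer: 15772/124385947 - I*√15910/124385947 ≈ 0.0001268 - 1.0141e-6*I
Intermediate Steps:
x(S, Y) = 3 + S*Y/6 (x(S, Y) = 3 + (S*Y)/6 = 3 + S*Y/6)
1/(7886 + √(x(57, -53) - 3477)) = 1/(7886 + √((3 + (⅙)*57*(-53)) - 3477)) = 1/(7886 + √((3 - 1007/2) - 3477)) = 1/(7886 + √(-1001/2 - 3477)) = 1/(7886 + √(-7955/2)) = 1/(7886 + I*√15910/2)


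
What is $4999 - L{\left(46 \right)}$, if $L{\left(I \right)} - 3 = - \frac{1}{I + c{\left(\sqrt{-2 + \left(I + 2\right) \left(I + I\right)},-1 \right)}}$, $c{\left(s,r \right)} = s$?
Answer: $\frac{5740381}{1149} + \frac{\sqrt{4414}}{2298} \approx 4996.0$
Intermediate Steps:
$L{\left(I \right)} = 3 - \frac{1}{I + \sqrt{-2 + 2 I \left(2 + I\right)}}$ ($L{\left(I \right)} = 3 - \frac{1}{I + \sqrt{-2 + \left(I + 2\right) \left(I + I\right)}} = 3 - \frac{1}{I + \sqrt{-2 + \left(2 + I\right) 2 I}} = 3 - \frac{1}{I + \sqrt{-2 + 2 I \left(2 + I\right)}}$)
$4999 - L{\left(46 \right)} = 4999 - \frac{-1 + 3 \cdot 46 + 3 \sqrt{-2 + 2 \cdot 46^{2} + 4 \cdot 46}}{46 + \sqrt{2} \sqrt{-1 + 46^{2} + 2 \cdot 46}} = 4999 - \frac{-1 + 138 + 3 \sqrt{-2 + 2 \cdot 2116 + 184}}{46 + \sqrt{2} \sqrt{-1 + 2116 + 92}} = 4999 - \frac{-1 + 138 + 3 \sqrt{-2 + 4232 + 184}}{46 + \sqrt{2} \sqrt{2207}} = 4999 - \frac{-1 + 138 + 3 \sqrt{4414}}{46 + \sqrt{4414}} = 4999 - \frac{137 + 3 \sqrt{4414}}{46 + \sqrt{4414}}$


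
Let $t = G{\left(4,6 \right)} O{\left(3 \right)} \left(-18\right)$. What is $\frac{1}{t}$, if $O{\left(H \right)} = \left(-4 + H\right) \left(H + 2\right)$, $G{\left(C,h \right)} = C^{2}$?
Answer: $\frac{1}{1440} \approx 0.00069444$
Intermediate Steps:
$O{\left(H \right)} = \left(-4 + H\right) \left(2 + H\right)$
$t = 1440$ ($t = 4^{2} \left(-8 + 3^{2} - 6\right) \left(-18\right) = 16 \left(-8 + 9 - 6\right) \left(-18\right) = 16 \left(-5\right) \left(-18\right) = \left(-80\right) \left(-18\right) = 1440$)
$\frac{1}{t} = \frac{1}{1440}$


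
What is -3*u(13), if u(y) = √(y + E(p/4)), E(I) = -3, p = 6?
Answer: -3*√10 ≈ -9.4868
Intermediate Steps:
u(y) = √(-3 + y) (u(y) = √(y - 3) = √(-3 + y))
-3*u(13) = -3*√(-3 + 13) = -3*√10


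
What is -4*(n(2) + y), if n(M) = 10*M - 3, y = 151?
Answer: -672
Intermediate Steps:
n(M) = -3 + 10*M
-4*(n(2) + y) = -4*((-3 + 10*2) + 151) = -4*((-3 + 20) + 151) = -4*(17 + 151) = -4*168 = -672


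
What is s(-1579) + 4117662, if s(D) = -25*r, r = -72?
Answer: 4119462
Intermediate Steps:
s(D) = 1800 (s(D) = -25*(-72) = 1800)
s(-1579) + 4117662 = 1800 + 4117662 = 4119462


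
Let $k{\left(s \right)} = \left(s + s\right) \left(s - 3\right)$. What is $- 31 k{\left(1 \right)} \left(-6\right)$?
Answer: $-744$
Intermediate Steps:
$k{\left(s \right)} = 2 s \left(-3 + s\right)$
$- 31 k{\left(1 \right)} \left(-6\right) = - 31 \cdot 2 \cdot 1 \left(-3 + 1\right) \left(-6\right) = - 31 \cdot 2 \cdot 1 \left(-2\right) \left(-6\right) = \left(-31\right) \left(-4\right) \left(-6\right) = 124 \left(-6\right) = -744$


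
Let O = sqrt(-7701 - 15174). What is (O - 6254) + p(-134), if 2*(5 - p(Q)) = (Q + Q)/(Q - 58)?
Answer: -599971/96 + 5*I*sqrt(915) ≈ -6249.7 + 151.24*I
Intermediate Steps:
O = 5*I*sqrt(915) (O = sqrt(-22875) = 5*I*sqrt(915) ≈ 151.24*I)
p(Q) = 5 - Q/(-58 + Q) (p(Q) = 5 - (Q + Q)/(2*(Q - 58)) = 5 - 2*Q/(2*(-58 + Q)) = 5 - Q/(-58 + Q))
(O - 6254) + p(-134) = (5*I*sqrt(915) - 6254) + 2*(-145 + 2*(-134))/(-58 - 134) = (-6254 + 5*I*sqrt(915)) + 2*(-145 - 268)/(-192) = (-6254 + 5*I*sqrt(915)) + 2*(-1/192)*(-413) = (-6254 + 5*I*sqrt(915)) + 413/96 = -599971/96 + 5*I*sqrt(915)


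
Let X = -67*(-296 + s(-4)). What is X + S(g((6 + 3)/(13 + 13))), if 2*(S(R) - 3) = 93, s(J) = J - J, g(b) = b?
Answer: 39763/2 ≈ 19882.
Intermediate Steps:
s(J) = 0
S(R) = 99/2 (S(R) = 3 + (½)*93 = 3 + 93/2 = 99/2)
X = 19832 (X = -67*(-296 + 0) = -67*(-296) = 19832)
X + S(g((6 + 3)/(13 + 13))) = 19832 + 99/2 = 39763/2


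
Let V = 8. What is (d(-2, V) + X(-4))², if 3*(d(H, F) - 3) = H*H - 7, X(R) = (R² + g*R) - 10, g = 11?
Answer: 1296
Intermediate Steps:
X(R) = -10 + R² + 11*R (X(R) = (R² + 11*R) - 10 = -10 + R² + 11*R)
d(H, F) = ⅔ + H²/3 (d(H, F) = 3 + (H*H - 7)/3 = 3 + (H² - 7)/3 = 3 + (-7 + H²)/3 = 3 + (-7/3 + H²/3) = ⅔ + H²/3)
(d(-2, V) + X(-4))² = ((⅔ + (⅓)*(-2)²) + (-10 + (-4)² + 11*(-4)))² = ((⅔ + (⅓)*4) + (-10 + 16 - 44))² = ((⅔ + 4/3) - 38)² = (2 - 38)² = (-36)² = 1296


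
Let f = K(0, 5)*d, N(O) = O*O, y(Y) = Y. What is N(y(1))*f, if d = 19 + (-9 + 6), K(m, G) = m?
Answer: 0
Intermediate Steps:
N(O) = O²
d = 16 (d = 19 - 3 = 16)
f = 0 (f = 0*16 = 0)
N(y(1))*f = 1²*0 = 1*0 = 0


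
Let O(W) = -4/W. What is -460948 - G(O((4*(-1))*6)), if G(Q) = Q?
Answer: -2765689/6 ≈ -4.6095e+5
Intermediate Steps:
-460948 - G(O((4*(-1))*6)) = -460948 - (-4)/((4*(-1))*6) = -460948 - (-4)/((-4*6)) = -460948 - (-4)/(-24) = -460948 - (-4)*(-1)/24 = -460948 - 1*1/6 = -460948 - 1/6 = -2765689/6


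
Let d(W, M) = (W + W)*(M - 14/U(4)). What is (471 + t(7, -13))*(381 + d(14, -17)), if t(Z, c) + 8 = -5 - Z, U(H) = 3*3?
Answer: -562397/9 ≈ -62489.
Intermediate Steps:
U(H) = 9
t(Z, c) = -13 - Z (t(Z, c) = -8 + (-5 - Z) = -13 - Z)
d(W, M) = 2*W*(-14/9 + M) (d(W, M) = (W + W)*(M - 14/9) = (2*W)*(M - 14*1/9) = (2*W)*(M - 14/9) = (2*W)*(-14/9 + M) = 2*W*(-14/9 + M))
(471 + t(7, -13))*(381 + d(14, -17)) = (471 + (-13 - 1*7))*(381 + (2/9)*14*(-14 + 9*(-17))) = (471 + (-13 - 7))*(381 + (2/9)*14*(-14 - 153)) = (471 - 20)*(381 + (2/9)*14*(-167)) = 451*(381 - 4676/9) = 451*(-1247/9) = -562397/9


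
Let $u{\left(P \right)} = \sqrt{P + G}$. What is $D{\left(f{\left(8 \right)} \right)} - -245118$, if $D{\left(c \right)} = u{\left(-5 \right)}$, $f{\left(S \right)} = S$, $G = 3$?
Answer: $245118 + i \sqrt{2} \approx 2.4512 \cdot 10^{5} + 1.4142 i$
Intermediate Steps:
$u{\left(P \right)} = \sqrt{3 + P}$ ($u{\left(P \right)} = \sqrt{P + 3} = \sqrt{3 + P}$)
$D{\left(c \right)} = i \sqrt{2}$ ($D{\left(c \right)} = \sqrt{3 - 5} = \sqrt{-2} = i \sqrt{2}$)
$D{\left(f{\left(8 \right)} \right)} - -245118 = i \sqrt{2} - -245118 = i \sqrt{2} + 245118 = 245118 + i \sqrt{2}$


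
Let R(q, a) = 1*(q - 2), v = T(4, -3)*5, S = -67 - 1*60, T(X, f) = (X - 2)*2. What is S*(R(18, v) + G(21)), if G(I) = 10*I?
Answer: -28702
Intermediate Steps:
T(X, f) = -4 + 2*X (T(X, f) = (-2 + X)*2 = -4 + 2*X)
S = -127 (S = -67 - 60 = -127)
v = 20 (v = (-4 + 2*4)*5 = (-4 + 8)*5 = 4*5 = 20)
R(q, a) = -2 + q (R(q, a) = 1*(-2 + q) = -2 + q)
S*(R(18, v) + G(21)) = -127*((-2 + 18) + 10*21) = -127*(16 + 210) = -127*226 = -28702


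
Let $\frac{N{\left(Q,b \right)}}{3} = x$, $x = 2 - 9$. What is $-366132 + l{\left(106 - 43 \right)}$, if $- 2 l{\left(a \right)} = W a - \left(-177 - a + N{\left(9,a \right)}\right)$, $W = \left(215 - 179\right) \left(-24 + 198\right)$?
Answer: $- \frac{1127157}{2} \approx -5.6358 \cdot 10^{5}$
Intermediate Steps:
$x = -7$ ($x = 2 - 9 = -7$)
$N{\left(Q,b \right)} = -21$ ($N{\left(Q,b \right)} = 3 \left(-7\right) = -21$)
$W = 6264$ ($W = 36 \cdot 174 = 6264$)
$l{\left(a \right)} = -99 - \frac{6265 a}{2}$ ($l{\left(a \right)} = - \frac{6264 a + \left(\left(a - -177\right) - -21\right)}{2} = - \frac{6264 a + \left(\left(a + 177\right) + 21\right)}{2} = - \frac{6264 a + \left(\left(177 + a\right) + 21\right)}{2} = - \frac{6264 a + \left(198 + a\right)}{2} = - \frac{198 + 6265 a}{2} = -99 - \frac{6265 a}{2}$)
$-366132 + l{\left(106 - 43 \right)} = -366132 - \left(99 + \frac{6265 \left(106 - 43\right)}{2}\right) = -366132 - \frac{394893}{2} = - \frac{1127157}{2}$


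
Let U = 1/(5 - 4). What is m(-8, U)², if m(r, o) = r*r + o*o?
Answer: 4225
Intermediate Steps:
U = 1 (U = 1/1 = 1)
m(r, o) = o² + r² (m(r, o) = r² + o² = o² + r²)
m(-8, U)² = (1² + (-8)²)² = (1 + 64)² = 65² = 4225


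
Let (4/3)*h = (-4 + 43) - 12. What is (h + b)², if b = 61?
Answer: 105625/16 ≈ 6601.6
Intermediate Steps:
h = 81/4 (h = 3*((-4 + 43) - 12)/4 = 3*(39 - 12)/4 = (¾)*27 = 81/4 ≈ 20.250)
(h + b)² = (81/4 + 61)² = (325/4)² = 105625/16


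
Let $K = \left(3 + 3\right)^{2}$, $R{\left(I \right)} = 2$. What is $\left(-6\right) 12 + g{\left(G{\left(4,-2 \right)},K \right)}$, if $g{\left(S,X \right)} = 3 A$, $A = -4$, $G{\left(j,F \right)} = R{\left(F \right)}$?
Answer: $-84$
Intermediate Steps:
$G{\left(j,F \right)} = 2$
$K = 36$ ($K = 6^{2} = 36$)
$g{\left(S,X \right)} = -12$ ($g{\left(S,X \right)} = 3 \left(-4\right) = -12$)
$\left(-6\right) 12 + g{\left(G{\left(4,-2 \right)},K \right)} = \left(-6\right) 12 - 12 = -72 - 12 = -84$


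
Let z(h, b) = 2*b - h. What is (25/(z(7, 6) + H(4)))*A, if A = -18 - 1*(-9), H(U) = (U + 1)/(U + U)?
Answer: -40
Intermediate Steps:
H(U) = (1 + U)/(2*U) (H(U) = (1 + U)/((2*U)) = (1 + U)*(1/(2*U)) = (1 + U)/(2*U))
z(h, b) = -h + 2*b
A = -9 (A = -18 + 9 = -9)
(25/(z(7, 6) + H(4)))*A = (25/((-1*7 + 2*6) + (½)*(1 + 4)/4))*(-9) = (25/((-7 + 12) + (½)*(¼)*5))*(-9) = (25/(5 + 5/8))*(-9) = (25/(45/8))*(-9) = ((8/45)*25)*(-9) = (40/9)*(-9) = -40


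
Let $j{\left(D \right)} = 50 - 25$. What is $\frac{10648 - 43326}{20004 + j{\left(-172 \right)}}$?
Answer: $- \frac{32678}{20029} \approx -1.6315$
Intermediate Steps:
$j{\left(D \right)} = 25$
$\frac{10648 - 43326}{20004 + j{\left(-172 \right)}} = \frac{10648 - 43326}{20004 + 25} = - \frac{32678}{20029}$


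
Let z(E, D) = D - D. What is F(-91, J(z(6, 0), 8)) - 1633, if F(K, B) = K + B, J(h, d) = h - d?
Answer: -1732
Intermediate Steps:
z(E, D) = 0
F(K, B) = B + K
F(-91, J(z(6, 0), 8)) - 1633 = ((0 - 1*8) - 91) - 1633 = ((0 - 8) - 91) - 1633 = (-8 - 91) - 1633 = -99 - 1633 = -1732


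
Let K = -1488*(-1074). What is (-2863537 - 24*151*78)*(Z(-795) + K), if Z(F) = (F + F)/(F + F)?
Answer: -5027997503617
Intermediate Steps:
Z(F) = 1 (Z(F) = (2*F)/((2*F)) = (2*F)*(1/(2*F)) = 1)
K = 1598112
(-2863537 - 24*151*78)*(Z(-795) + K) = (-2863537 - 24*151*78)*(1 + 1598112) = (-2863537 - 3624*78)*1598113 = (-2863537 - 282672)*1598113 = -3146209*1598113 = -5027997503617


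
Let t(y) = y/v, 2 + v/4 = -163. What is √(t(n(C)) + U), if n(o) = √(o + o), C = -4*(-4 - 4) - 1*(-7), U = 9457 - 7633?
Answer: √(198633600 - 165*√78)/330 ≈ 42.708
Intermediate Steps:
v = -660 (v = -8 + 4*(-163) = -8 - 652 = -660)
U = 1824
C = 39 (C = -4*(-8) + 7 = 32 + 7 = 39)
n(o) = √2*√o (n(o) = √(2*o) = √2*√o)
t(y) = -y/660 (t(y) = y/(-660) = y*(-1/660) = -y/660)
√(t(n(C)) + U) = √(-√2*√39/660 + 1824) = √(-√78/660 + 1824) = √(1824 - √78/660)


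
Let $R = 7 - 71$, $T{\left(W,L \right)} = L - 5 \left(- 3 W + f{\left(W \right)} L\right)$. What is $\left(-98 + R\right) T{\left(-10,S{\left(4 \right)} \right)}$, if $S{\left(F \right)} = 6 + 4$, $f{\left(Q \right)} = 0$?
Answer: $22680$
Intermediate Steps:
$S{\left(F \right)} = 10$
$T{\left(W,L \right)} = L + 15 W$ ($T{\left(W,L \right)} = L - 5 \left(- 3 W + 0 L\right) = L - 5 \left(- 3 W + 0\right) = L - 5 \left(- 3 W\right) = L + 15 W$)
$R = -64$
$\left(-98 + R\right) T{\left(-10,S{\left(4 \right)} \right)} = \left(-98 - 64\right) \left(10 + 15 \left(-10\right)\right) = - 162 \left(10 - 150\right) = \left(-162\right) \left(-140\right) = 22680$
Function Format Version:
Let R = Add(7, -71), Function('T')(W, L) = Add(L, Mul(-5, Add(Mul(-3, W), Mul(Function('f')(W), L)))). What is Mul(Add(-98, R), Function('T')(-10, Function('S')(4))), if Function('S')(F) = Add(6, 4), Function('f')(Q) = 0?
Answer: 22680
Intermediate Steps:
Function('S')(F) = 10
Function('T')(W, L) = Add(L, Mul(15, W)) (Function('T')(W, L) = Add(L, Mul(-5, Add(Mul(-3, W), Mul(0, L)))) = Add(L, Mul(-5, Add(Mul(-3, W), 0))) = Add(L, Mul(-5, Mul(-3, W))) = Add(L, Mul(15, W)))
R = -64
Mul(Add(-98, R), Function('T')(-10, Function('S')(4))) = Mul(Add(-98, -64), Add(10, Mul(15, -10))) = Mul(-162, Add(10, -150)) = Mul(-162, -140) = 22680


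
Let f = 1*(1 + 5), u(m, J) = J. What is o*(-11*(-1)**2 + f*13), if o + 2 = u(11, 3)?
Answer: 67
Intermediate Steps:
o = 1 (o = -2 + 3 = 1)
f = 6 (f = 1*6 = 6)
o*(-11*(-1)**2 + f*13) = 1*(-11*(-1)**2 + 6*13) = 1*(-11*1 + 78) = 1*(-11 + 78) = 1*67 = 67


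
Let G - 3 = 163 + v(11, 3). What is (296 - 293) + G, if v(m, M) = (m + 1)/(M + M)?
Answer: 171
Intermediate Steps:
v(m, M) = (1 + m)/(2*M) (v(m, M) = (1 + m)/((2*M)) = (1 + m)*(1/(2*M)) = (1 + m)/(2*M))
G = 168 (G = 3 + (163 + (1/2)*(1 + 11)/3) = 3 + (163 + (1/2)*(1/3)*12) = 3 + (163 + 2) = 3 + 165 = 168)
(296 - 293) + G = (296 - 293) + 168 = 3 + 168 = 171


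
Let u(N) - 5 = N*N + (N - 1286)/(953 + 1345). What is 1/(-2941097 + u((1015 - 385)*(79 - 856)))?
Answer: 1149/275320046514794 ≈ 4.1733e-12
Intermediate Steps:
u(N) = 5102/1149 + N**2 + N/2298 (u(N) = 5 + (N*N + (N - 1286)/(953 + 1345)) = 5 + (N**2 + (-1286 + N)/2298) = 5 + (N**2 + (-1286 + N)*(1/2298)) = 5 + (N**2 + (-643/1149 + N/2298)) = 5 + (-643/1149 + N**2 + N/2298) = 5102/1149 + N**2 + N/2298)
1/(-2941097 + u((1015 - 385)*(79 - 856))) = 1/(-2941097 + (5102/1149 + ((1015 - 385)*(79 - 856))**2 + ((1015 - 385)*(79 - 856))/2298)) = 1/(-2941097 + (5102/1149 + (630*(-777))**2 + (630*(-777))/2298)) = 1/(-2941097 + (5102/1149 + (-489510)**2 + (1/2298)*(-489510))) = 1/(-2941097 + (5102/1149 + 239620040100 - 81585/383)) = 1/(-2941097 + 275323425835247/1149) = 1/(275320046514794/1149) = 1149/275320046514794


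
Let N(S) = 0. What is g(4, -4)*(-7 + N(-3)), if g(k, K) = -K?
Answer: -28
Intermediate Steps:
g(4, -4)*(-7 + N(-3)) = (-1*(-4))*(-7 + 0) = 4*(-7) = -28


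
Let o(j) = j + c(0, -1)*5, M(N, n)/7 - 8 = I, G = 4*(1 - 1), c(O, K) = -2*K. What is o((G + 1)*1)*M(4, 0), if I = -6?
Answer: 154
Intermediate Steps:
G = 0 (G = 4*0 = 0)
M(N, n) = 14 (M(N, n) = 56 + 7*(-6) = 56 - 42 = 14)
o(j) = 10 + j (o(j) = j - 2*(-1)*5 = j + 2*5 = j + 10 = 10 + j)
o((G + 1)*1)*M(4, 0) = (10 + (0 + 1)*1)*14 = (10 + 1*1)*14 = (10 + 1)*14 = 11*14 = 154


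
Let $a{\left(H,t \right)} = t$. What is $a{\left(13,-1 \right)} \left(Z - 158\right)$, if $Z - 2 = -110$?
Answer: $266$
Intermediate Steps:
$Z = -108$ ($Z = 2 - 110 = -108$)
$a{\left(13,-1 \right)} \left(Z - 158\right) = - (-108 - 158) = \left(-1\right) \left(-266\right) = 266$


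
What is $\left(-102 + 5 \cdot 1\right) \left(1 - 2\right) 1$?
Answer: $97$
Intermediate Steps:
$\left(-102 + 5 \cdot 1\right) \left(1 - 2\right) 1 = \left(-102 + 5\right) \left(\left(-1\right) 1\right) = \left(-97\right) \left(-1\right) = 97$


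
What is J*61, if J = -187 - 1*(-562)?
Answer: 22875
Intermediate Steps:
J = 375 (J = -187 + 562 = 375)
J*61 = 375*61 = 22875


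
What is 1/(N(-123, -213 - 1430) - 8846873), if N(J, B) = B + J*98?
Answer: -1/8860570 ≈ -1.1286e-7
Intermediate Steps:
N(J, B) = B + 98*J
1/(N(-123, -213 - 1430) - 8846873) = 1/(((-213 - 1430) + 98*(-123)) - 8846873) = 1/((-1643 - 12054) - 8846873) = 1/(-13697 - 8846873) = 1/(-8860570) = -1/8860570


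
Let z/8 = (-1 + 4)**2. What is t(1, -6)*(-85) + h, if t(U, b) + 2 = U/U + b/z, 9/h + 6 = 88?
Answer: 45359/492 ≈ 92.193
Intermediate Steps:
h = 9/82 (h = 9/(-6 + 88) = 9/82 ≈ 0.10976)
z = 72 (z = 8*(-1 + 4)**2 = 8*3**2 = 8*9 = 72)
t(U, b) = -1 + b/72 (t(U, b) = -2 + (U/U + b/72) = -2 + (1 + b*(1/72)) = -2 + (1 + b/72) = -1 + b/72)
t(1, -6)*(-85) + h = (-1 + (1/72)*(-6))*(-85) + 9/82 = (-1 - 1/12)*(-85) + 9/82 = -13/12*(-85) + 9/82 = 1105/12 + 9/82 = 45359/492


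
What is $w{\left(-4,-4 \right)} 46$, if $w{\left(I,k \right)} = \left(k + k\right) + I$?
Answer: $-552$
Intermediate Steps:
$w{\left(I,k \right)} = I + 2 k$ ($w{\left(I,k \right)} = 2 k + I = I + 2 k$)
$w{\left(-4,-4 \right)} 46 = \left(-4 + 2 \left(-4\right)\right) 46 = \left(-4 - 8\right) 46 = \left(-12\right) 46 = -552$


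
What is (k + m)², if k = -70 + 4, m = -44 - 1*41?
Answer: 22801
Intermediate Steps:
m = -85 (m = -44 - 41 = -85)
k = -66
(k + m)² = (-66 - 85)² = (-151)² = 22801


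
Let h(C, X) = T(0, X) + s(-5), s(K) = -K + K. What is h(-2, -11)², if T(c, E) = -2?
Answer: 4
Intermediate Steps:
s(K) = 0
h(C, X) = -2 (h(C, X) = -2 + 0 = -2)
h(-2, -11)² = (-2)² = 4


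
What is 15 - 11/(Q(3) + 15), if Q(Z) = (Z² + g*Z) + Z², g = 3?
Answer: 619/42 ≈ 14.738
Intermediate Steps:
Q(Z) = 2*Z² + 3*Z (Q(Z) = (Z² + 3*Z) + Z² = 2*Z² + 3*Z)
15 - 11/(Q(3) + 15) = 15 - 11/(3*(3 + 2*3) + 15) = 15 - 11/(3*(3 + 6) + 15) = 15 - 11/(3*9 + 15) = 15 - 11/(27 + 15) = 15 - 11/42 = 619/42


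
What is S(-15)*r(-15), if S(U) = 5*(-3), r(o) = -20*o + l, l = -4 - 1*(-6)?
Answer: -4530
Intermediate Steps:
l = 2 (l = -4 + 6 = 2)
r(o) = 2 - 20*o (r(o) = -20*o + 2 = 2 - 20*o)
S(U) = -15
S(-15)*r(-15) = -15*(2 - 20*(-15)) = -15*(2 + 300) = -15*302 = -4530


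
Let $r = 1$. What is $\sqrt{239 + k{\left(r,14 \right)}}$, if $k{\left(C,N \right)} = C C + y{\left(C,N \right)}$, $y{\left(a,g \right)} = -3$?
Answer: $\sqrt{237} \approx 15.395$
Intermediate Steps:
$k{\left(C,N \right)} = -3 + C^{2}$ ($k{\left(C,N \right)} = C C - 3 = C^{2} - 3 = -3 + C^{2}$)
$\sqrt{239 + k{\left(r,14 \right)}} = \sqrt{239 - \left(3 - 1^{2}\right)} = \sqrt{239 + \left(-3 + 1\right)} = \sqrt{239 - 2} = \sqrt{237}$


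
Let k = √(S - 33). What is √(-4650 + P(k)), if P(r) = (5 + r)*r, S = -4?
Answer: √(-4687 + 5*I*√37) ≈ 0.2221 + 68.462*I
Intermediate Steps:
k = I*√37 (k = √(-4 - 33) = √(-37) = I*√37 ≈ 6.0828*I)
P(r) = r*(5 + r)
√(-4650 + P(k)) = √(-4650 + (I*√37)*(5 + I*√37)) = √(-4650 + I*√37*(5 + I*√37))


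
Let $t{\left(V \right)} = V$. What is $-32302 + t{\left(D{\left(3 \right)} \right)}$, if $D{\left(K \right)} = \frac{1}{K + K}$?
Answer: $- \frac{193811}{6} \approx -32302.0$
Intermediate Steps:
$D{\left(K \right)} = \frac{1}{2 K}$
$-32302 + t{\left(D{\left(3 \right)} \right)} = -32302 + \frac{1}{2 \cdot 3} = -32302 + \frac{1}{2} \cdot \frac{1}{3} = -32302 + \frac{1}{6} = - \frac{193811}{6}$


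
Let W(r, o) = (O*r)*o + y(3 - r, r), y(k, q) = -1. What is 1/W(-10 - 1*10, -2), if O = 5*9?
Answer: 1/1799 ≈ 0.00055586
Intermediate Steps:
O = 45
W(r, o) = -1 + 45*o*r (W(r, o) = (45*r)*o - 1 = 45*o*r - 1 = -1 + 45*o*r)
1/W(-10 - 1*10, -2) = 1/(-1 + 45*(-2)*(-10 - 1*10)) = 1/(-1 + 45*(-2)*(-10 - 10)) = 1/(-1 + 45*(-2)*(-20)) = 1/(-1 + 1800) = 1/1799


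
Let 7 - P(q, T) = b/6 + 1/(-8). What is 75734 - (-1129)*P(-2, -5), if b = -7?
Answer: 2042287/24 ≈ 85095.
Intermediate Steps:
P(q, T) = 199/24 (P(q, T) = 7 - (-7/6 + 1/(-8)) = 7 - (-7*1/6 + 1*(-1/8)) = 7 - (-7/6 - 1/8) = 7 - 1*(-31/24) = 7 + 31/24 = 199/24)
75734 - (-1129)*P(-2, -5) = 75734 - (-1129)*199/24 = 75734 - 1*(-224671/24) = 75734 + 224671/24 = 2042287/24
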